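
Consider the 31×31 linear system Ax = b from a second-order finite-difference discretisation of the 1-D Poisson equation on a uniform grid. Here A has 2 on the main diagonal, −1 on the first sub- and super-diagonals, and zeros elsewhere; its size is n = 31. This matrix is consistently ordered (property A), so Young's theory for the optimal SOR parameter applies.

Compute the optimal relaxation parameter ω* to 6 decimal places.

½·tridiag(1,0,1) at n=31: λ_k = cos(kπ/32); max |λ| at k=1 ⇒ ρ_J = cos(π/32) ≈ 0.995185.
√(1−ρ_J²) = |sin(π/32)| = 0.0980171
Young: ω* = 2/(1+√(1−ρ_J²)) = 2/(1+0.0980171) = 2/1.0980171 = 1.821465.
ρ(B_{ω*}) = ω*−1 = 0.821465

ω* = 1.821465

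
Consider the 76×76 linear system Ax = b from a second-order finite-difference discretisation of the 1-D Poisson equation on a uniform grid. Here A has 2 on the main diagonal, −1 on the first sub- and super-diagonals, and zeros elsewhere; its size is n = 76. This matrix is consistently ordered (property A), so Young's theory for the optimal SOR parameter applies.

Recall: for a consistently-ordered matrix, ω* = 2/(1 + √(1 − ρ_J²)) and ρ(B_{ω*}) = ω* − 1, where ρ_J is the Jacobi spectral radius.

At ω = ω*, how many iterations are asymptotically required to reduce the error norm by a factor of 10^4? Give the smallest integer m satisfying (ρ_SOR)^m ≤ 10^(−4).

With n=76, ρ(Jacobi) = cos(π/77) = 0.9991678.
√(1−ρ_J²) simplifies to sin(π/77) = 0.0407886.
Then 2/(1+√(1−ρ_J²)) = 2/(1+0.0407886); ω* = 2/1.0407886 = 1.9216198.
[ρ_SOR] ω* − 1 = 0.9216198.
4·ln10 = 9.21034; −ln(0.9216198) = 0.0816225; m = ⌈9.21034/0.0816225⌉ = ⌈112.841⌉ = 113.

m = 113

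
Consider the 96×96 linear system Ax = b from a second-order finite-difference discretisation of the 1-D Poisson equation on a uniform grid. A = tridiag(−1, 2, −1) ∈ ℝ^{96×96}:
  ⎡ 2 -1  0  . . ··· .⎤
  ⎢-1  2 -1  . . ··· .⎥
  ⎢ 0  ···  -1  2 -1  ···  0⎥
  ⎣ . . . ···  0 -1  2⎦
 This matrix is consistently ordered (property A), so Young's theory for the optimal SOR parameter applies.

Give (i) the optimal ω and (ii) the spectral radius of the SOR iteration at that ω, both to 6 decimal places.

ω* = 1.937268, ρ_SOR = 0.937268

spectrum of D⁻¹(L+U) = {cos(kπ/97) : 1≤k≤96}; ρ_J = cos(π/97) = 0.999476.
√(1−ρ_J²) simplifies to sin(π/97) = 0.0323819.
ω* = 2/(1 + 0.0323819) = 2/1.0323819 = 1.937268.
Hence ρ(B_{ω*}) = 1.937268 − 1 = 0.937268.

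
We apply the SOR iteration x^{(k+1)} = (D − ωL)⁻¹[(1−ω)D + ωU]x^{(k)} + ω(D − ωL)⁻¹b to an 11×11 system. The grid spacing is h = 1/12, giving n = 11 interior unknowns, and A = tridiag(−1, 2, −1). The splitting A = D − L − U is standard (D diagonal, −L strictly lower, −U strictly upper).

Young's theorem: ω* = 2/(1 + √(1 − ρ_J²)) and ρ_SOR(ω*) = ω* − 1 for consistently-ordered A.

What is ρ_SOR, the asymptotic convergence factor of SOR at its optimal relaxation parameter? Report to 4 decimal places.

ρ_SOR = 0.5888

[ρ_J] n=11: ρ(B_J) = cos(π/(n+1)) = cos(π/12) = 0.9659.
root = sin(π/12) = 0.25882  (since 1−cos² = sin²).
ω* = 2/(1+0.25882) = 1.5888
and ρ(B_{ω*}) = 1.5888 − 1 = 0.5888.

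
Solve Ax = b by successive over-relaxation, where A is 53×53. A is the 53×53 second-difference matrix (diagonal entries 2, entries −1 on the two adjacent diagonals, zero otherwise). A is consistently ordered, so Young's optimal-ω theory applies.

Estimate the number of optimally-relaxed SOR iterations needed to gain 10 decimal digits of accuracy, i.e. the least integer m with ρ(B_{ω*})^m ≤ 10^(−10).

[ρ_J] n=53: ρ(B_J) = cos(π/(n+1)) = cos(π/54) = 0.9983082.
√(1−ρ_J²) simplifies to sin(π/54) = 0.0581448.
Then 2/(1+√(1−ρ_J²)) = 2/(1+0.0581448); ω* = 2/1.0581448 = 1.8901005.
and ρ(B_{ω*}) = 1.8901005 − 1 = 0.8901005.
For 10 digits: m = 10·ln10 / (−ln 0.8901005) = 23.0259/0.116421 = 197.781; round up → m = 198.

m = 198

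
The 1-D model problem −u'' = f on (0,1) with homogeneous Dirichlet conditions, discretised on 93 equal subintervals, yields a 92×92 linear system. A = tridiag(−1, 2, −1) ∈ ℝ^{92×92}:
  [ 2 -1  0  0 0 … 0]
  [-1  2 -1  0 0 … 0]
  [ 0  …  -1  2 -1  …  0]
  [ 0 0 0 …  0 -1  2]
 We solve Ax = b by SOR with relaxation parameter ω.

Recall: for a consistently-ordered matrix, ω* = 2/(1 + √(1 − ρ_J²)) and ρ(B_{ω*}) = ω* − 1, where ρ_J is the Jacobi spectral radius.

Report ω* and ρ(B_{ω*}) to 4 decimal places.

ω* = 1.9347, ρ_SOR = 0.9347

[ρ_J] n=92: ρ(B_J) = cos(π/(n+1)) = cos(π/93) = 0.9994.
√(1−ρ_J²) simplifies to sin(π/93) = 0.03377.
Young: ω* = 2/(1+√(1−ρ_J²)) = 2/(1+0.03377) = 2/1.03377 = 1.9347.
ρ(B_{ω*}) = ω*−1 = 0.9347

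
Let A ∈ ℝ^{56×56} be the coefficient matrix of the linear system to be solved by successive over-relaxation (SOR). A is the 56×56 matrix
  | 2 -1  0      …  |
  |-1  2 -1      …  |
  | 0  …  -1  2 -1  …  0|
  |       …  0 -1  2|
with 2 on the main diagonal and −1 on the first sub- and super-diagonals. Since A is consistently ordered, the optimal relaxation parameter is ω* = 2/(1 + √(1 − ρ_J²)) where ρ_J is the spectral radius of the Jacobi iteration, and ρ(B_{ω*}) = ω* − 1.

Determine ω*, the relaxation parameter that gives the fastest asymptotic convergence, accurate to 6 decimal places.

ω* = 1.895577

With n=56, ρ(Jacobi) = cos(π/57) = 0.998482.
√(1−ρ_J²) simplifies to sin(π/57) = 0.0550878.
ω* = 2/(1+0.0550878) = 1.895577
ρ(B_{ω*}) = ω*−1 = 0.895577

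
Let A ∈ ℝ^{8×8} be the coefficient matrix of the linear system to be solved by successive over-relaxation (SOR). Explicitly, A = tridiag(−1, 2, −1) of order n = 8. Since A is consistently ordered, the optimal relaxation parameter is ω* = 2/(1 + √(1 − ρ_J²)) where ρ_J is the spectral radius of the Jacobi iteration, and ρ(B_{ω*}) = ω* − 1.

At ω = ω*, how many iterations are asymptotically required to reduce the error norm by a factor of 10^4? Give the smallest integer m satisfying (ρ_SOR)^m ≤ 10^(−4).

m = 13

n=8: λ(B_J) = 1 − λ(A)/2 = cos(kπ/9); k=1 gives ρ_J = 0.9396926.
√(1 − cos²(π/9)) = sin(π/9) ≈ 0.3420201.
Young: ω* = 2/(1+√(1−ρ_J²)) = 2/(1+0.3420201) = 2/1.3420201 = 1.4902906.
At ω = 1.4902906 every |λ(B_ω)| = ω−1, so ρ_SOR = 0.4902906.
m ≥ 4·ln10 / (−ln 0.4902906) = 12.922; smallest integer m = 13.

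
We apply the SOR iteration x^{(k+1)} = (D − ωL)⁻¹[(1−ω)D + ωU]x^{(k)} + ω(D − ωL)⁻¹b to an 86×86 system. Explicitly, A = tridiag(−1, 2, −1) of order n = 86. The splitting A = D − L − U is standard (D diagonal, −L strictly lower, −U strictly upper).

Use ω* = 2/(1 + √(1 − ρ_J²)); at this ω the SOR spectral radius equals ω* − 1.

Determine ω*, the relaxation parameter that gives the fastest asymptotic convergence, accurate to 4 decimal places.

ω* = 1.9303

With n=86, ρ(Jacobi) = cos(π/87) = 0.9993.
√(1 − cos²(π/87)) = sin(π/87) ≈ 0.03610.
ω* = 2 / (1 + 0.03610) = 2 / 1.03610 ≈ 1.9303.
ρ_SOR = ω* − 1 ≈ 0.9303.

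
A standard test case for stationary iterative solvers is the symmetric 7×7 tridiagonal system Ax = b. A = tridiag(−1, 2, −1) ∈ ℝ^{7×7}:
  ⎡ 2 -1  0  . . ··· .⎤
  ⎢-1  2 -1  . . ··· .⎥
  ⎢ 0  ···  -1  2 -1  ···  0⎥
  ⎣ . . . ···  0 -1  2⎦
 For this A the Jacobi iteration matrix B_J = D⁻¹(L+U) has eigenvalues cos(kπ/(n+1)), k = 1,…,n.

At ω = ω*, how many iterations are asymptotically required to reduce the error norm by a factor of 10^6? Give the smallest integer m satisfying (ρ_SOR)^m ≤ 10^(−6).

B_J for the 7×7 system has eigenvalues cos(kπ/8); ρ_J = cos(π/8) = 0.9238795.
root = sin(π/8) = 0.3826834  (since 1−cos² = sin²).
[ω*] 2 ÷ (1 + 0.3826834) = 2 ÷ 1.3826834 = 1.4464627.
[ρ_SOR] ω* − 1 = 0.4464627.
(0.4464627)^m ≤ 10^{−6}  ⇒  m·ln(0.4464627) ≤ −6·ln10  ⇒  m ≥ 17.132  ⇒  m = 18

m = 18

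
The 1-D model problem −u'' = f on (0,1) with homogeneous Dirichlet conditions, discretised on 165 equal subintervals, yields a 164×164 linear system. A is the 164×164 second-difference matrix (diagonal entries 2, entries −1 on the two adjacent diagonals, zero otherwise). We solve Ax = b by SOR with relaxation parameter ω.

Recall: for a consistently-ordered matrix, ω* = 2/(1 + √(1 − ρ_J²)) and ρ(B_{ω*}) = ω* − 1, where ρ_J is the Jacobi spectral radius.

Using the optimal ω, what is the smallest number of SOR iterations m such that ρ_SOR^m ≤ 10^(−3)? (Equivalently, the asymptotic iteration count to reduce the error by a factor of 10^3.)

½·tridiag(1,0,1) at n=164: λ_k = cos(kπ/165); max |λ| at k=1 ⇒ ρ_J = cos(π/165) ≈ 0.9998187.
√(1−ρ_J²) = |sin(π/165)| = 0.0190388
ω* = 2/(1 + 0.0190388) = 2/1.0190388 = 1.9626338.
ρ(B_{ω*}) = ω*−1 = 0.9626338
3·ln10 = 6.90776; −ln(0.9626338) = 0.0380822; m = ⌈6.90776/0.0380822⌉ = ⌈181.391⌉ = 182.

m = 182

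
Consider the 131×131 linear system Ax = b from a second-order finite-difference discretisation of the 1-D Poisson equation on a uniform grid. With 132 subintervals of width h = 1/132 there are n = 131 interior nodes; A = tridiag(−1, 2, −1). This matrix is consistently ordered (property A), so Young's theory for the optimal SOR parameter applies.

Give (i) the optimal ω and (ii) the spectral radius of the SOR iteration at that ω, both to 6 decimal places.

With n=131, ρ(Jacobi) = cos(π/132) = 0.999717.
√(1−ρ_J²) simplifies to sin(π/132) = 0.0237977.
Young: ω* = 2/(1+√(1−ρ_J²)) = 2/(1+0.0237977) = 2/1.0237977 = 1.953511.
ρ_SOR = ω* − 1 ≈ 0.953511.

ω* = 1.953511, ρ_SOR = 0.953511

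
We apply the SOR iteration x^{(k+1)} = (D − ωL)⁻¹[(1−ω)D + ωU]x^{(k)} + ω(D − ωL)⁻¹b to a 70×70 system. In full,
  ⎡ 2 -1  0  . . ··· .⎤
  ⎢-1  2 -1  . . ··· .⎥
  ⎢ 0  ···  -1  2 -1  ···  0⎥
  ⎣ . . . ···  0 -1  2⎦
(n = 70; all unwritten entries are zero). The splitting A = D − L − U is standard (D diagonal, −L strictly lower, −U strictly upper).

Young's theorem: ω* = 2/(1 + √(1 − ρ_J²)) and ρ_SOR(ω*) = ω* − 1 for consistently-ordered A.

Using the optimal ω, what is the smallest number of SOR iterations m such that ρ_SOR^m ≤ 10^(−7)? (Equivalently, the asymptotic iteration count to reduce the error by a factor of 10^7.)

m = 183

[ρ_J] n=70: ρ(B_J) = cos(π/(n+1)) = cos(π/71) = 0.9990212.
root = sin(π/71) = 0.0442333  (since 1−cos² = sin²).
ω* = 2/(1 + 0.0442333) = 2/1.0442333 = 1.9152808.
ρ_SOR = ω* − 1 = 1.9152808 − 1 = 0.9152808.
Need (0.9152808)^m ≤ 10^(−7): m ≥ 7·ln10/|ln 0.9152808| = 16.1181/0.0885244 = 182.075 ⇒ m = 183.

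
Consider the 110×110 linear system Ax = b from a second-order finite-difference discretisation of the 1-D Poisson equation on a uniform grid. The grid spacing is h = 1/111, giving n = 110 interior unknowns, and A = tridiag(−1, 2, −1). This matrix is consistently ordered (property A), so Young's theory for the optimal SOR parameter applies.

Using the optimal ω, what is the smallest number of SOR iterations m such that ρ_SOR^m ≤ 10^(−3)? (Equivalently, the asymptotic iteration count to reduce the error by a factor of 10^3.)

m = 123

spectrum of D⁻¹(L+U) = {cos(kπ/111) : 1≤k≤110}; ρ_J = cos(π/111) = 0.9995995.
√(1−ρ_J²) simplifies to sin(π/111) = 0.0282989.
Young: ω* = 2/(1+√(1−ρ_J²)) = 2/(1+0.0282989) = 2/1.0282989 = 1.9449598.
ρ_SOR = ω* − 1 ≈ 0.9449598.
Need (0.9449598)^m ≤ 10^(−3): m ≥ 3·ln10/|ln 0.9449598| = 6.90776/0.0566129 = 122.017 ⇒ m = 123.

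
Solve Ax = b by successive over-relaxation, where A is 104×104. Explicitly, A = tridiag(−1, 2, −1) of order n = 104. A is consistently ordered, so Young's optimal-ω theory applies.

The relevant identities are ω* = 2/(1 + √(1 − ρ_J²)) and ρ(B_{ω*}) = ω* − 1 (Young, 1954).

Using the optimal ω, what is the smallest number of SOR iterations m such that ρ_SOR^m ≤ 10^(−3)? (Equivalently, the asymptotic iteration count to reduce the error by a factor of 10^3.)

m = 116

spectrum of D⁻¹(L+U) = {cos(kπ/105) : 1≤k≤104}; ρ_J = cos(π/105) = 0.9995524.
root = sin(π/105) = 0.0299155  (since 1−cos² = sin²).
Young: ω* = 2/(1+√(1−ρ_J²)) = 2/(1+0.0299155) = 2/1.0299155 = 1.9419069.
At ω = 1.9419069 every |λ(B_ω)| = ω−1, so ρ_SOR = 0.9419069.
Need (0.9419069)^m ≤ 10^(−3): m ≥ 3·ln10/|ln 0.9419069| = 6.90776/0.0598488 = 115.420 ⇒ m = 116.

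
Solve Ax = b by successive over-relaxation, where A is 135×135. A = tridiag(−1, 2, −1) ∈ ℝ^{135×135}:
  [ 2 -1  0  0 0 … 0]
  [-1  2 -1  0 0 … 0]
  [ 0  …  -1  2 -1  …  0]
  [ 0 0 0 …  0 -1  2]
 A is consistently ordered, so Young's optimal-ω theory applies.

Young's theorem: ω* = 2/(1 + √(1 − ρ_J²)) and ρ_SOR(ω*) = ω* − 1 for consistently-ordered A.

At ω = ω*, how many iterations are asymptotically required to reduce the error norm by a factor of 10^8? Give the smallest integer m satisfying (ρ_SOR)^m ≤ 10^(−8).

m = 399

n=135: λ(B_J) = 1 − λ(A)/2 = cos(kπ/136); k=1 gives ρ_J = 0.9997332.
√(1 − cos²(π/136)) = sin(π/136) ≈ 0.0230979.
[ω*] 2 ÷ (1 + 0.0230979) = 2 ÷ 1.0230979 = 1.9548471.
ρ_SOR = ω* − 1 ≈ 0.9548471.
(0.9548471)^m ≤ 10^{−8}  ⇒  m·ln(0.9548471) ≤ −8·ln10  ⇒  m ≥ 398.681  ⇒  m = 399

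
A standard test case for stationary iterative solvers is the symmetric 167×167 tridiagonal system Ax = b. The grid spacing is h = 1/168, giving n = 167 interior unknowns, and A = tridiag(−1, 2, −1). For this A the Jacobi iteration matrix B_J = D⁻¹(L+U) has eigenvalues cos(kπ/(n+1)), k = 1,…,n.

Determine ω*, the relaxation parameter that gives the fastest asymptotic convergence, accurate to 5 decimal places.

[ρ_J] n=167: ρ(B_J) = cos(π/(n+1)) = cos(π/168) = 0.99983.
√(1 − cos²(π/168)) = sin(π/168) ≈ 0.018699.
ω* = 2/(1+0.018699) = 1.96329
ρ(B_{ω*}) = ω*−1 = 0.96329

ω* = 1.96329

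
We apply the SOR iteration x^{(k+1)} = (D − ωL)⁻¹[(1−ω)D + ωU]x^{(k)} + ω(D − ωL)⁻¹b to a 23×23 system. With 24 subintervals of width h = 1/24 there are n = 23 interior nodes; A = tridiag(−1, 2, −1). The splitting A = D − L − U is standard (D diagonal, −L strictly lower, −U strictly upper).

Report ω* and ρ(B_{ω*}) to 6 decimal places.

ω* = 1.769088, ρ_SOR = 0.769088

ρ_J = max_k |cos(kπ/24)| = cos(π/24) = 0.991445
√(1−ρ_J²) simplifies to sin(π/24) = 0.1305262.
ω* = 2/(1+0.1305262) = 1.769088
ρ(B_{ω*}) = ω*−1 = 0.769088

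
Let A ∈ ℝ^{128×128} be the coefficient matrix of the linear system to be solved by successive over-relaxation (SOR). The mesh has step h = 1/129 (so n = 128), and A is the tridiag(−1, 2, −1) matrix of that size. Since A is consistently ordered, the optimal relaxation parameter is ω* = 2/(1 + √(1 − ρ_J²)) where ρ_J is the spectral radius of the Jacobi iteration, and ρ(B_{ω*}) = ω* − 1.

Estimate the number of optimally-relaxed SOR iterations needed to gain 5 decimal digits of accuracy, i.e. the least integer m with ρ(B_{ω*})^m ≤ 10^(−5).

n=128: λ(B_J) = 1 − λ(A)/2 = cos(kπ/129); k=1 gives ρ_J = 0.9997035.
1 − cos²(π/129) = sin²(π/129) ⇒ √(1−ρ_J²) = sin(π/129) = 0.0243510.
ω* = 2/(1+0.0243510) = 1.9524558
[ρ_SOR] ω* − 1 = 0.9524558.
Need (0.9524558)^m ≤ 10^(−5): m ≥ 5·ln10/|ln 0.9524558| = 11.5129/0.0487116 = 236.348 ⇒ m = 237.

m = 237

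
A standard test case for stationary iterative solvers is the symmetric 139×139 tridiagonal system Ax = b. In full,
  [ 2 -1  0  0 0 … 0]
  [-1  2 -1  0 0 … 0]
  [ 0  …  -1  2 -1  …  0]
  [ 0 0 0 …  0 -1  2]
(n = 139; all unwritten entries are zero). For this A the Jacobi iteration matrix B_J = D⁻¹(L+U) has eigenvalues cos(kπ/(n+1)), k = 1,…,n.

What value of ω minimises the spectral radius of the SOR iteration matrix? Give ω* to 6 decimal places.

B_J for the 139×139 system has eigenvalues cos(kπ/140); ρ_J = cos(π/140) = 0.999748.
√(1−ρ_J²) = |sin(π/140)| = 0.0224381
ω* = 2 / (1 + 0.0224381) = 2 / 1.0224381 ≈ 1.956109.
Hence ρ(B_{ω*}) = 1.956109 − 1 = 0.956109.

ω* = 1.956109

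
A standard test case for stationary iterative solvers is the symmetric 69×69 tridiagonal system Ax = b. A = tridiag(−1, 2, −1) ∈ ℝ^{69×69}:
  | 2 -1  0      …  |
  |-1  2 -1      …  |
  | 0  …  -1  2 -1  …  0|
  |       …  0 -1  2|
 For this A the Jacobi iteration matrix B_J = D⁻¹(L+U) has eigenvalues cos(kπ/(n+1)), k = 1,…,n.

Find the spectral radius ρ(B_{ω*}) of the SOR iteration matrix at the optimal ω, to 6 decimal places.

With n=69, ρ(Jacobi) = cos(π/70) = 0.998993.
root = sin(π/70) = 0.0448648  (since 1−cos² = sin²).
Then 2/(1+√(1−ρ_J²)) = 2/(1+0.0448648); ω* = 2/1.0448648 = 1.914123.
[ρ_SOR] ω* − 1 = 0.914123.

ρ_SOR = 0.914123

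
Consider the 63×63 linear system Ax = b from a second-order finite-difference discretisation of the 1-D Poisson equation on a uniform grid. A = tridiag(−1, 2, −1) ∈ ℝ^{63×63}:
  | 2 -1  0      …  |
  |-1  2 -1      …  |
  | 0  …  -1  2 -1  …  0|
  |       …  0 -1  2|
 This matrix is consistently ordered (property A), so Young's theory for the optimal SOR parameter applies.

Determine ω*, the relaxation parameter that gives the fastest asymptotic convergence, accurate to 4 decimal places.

ρ_J = max_k |cos(kπ/64)| = cos(π/64) = 0.9988
√(1−ρ_J²) simplifies to sin(π/64) = 0.04907.
So ω* = 2/1.04907 = 1.9065 (Young).
At ω = 1.9065 every |λ(B_ω)| = ω−1, so ρ_SOR = 0.9065.

ω* = 1.9065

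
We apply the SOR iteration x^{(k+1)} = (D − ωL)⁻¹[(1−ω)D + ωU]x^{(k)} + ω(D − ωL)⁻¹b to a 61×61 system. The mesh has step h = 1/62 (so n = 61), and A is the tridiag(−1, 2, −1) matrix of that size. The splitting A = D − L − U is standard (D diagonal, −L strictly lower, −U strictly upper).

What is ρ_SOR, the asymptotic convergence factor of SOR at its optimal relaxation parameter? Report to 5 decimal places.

ρ_SOR = 0.90359

With n=61, ρ(Jacobi) = cos(π/62) = 0.99872.
√(1−ρ_J²) = |sin(π/62)| = 0.050649
Then 2/(1+√(1−ρ_J²)) = 2/(1+0.050649); ω* = 2/1.050649 = 1.90359.
At ω = 1.90359 every |λ(B_ω)| = ω−1, so ρ_SOR = 0.90359.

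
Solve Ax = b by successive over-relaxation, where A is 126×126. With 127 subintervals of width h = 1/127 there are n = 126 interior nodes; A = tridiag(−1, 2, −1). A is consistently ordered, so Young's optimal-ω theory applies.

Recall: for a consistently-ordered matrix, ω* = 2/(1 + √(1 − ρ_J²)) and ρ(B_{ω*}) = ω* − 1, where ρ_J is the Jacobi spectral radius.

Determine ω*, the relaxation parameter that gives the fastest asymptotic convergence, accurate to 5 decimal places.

[ρ_J] n=126: ρ(B_J) = cos(π/(n+1)) = cos(π/127) = 0.99969.
√(1 − cos²(π/127)) = sin(π/127) ≈ 0.024734.
ω* = 2/(1 + 0.024734) = 2/1.024734 = 1.95173.
and ρ(B_{ω*}) = 1.95173 − 1 = 0.95173.

ω* = 1.95173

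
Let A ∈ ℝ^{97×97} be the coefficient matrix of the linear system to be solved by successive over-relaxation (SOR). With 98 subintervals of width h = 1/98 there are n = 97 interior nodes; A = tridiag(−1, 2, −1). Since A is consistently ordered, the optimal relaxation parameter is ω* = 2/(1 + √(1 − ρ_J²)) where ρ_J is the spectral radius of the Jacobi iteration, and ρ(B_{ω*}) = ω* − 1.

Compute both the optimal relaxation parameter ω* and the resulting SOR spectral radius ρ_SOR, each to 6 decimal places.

With n=97, ρ(Jacobi) = cos(π/98) = 0.999486.
√(1−ρ_J²) = |sin(π/98)| = 0.0320516
ω* = 2 / (1 + 0.0320516) = 2 / 1.0320516 ≈ 1.937888.
[ρ_SOR] ω* − 1 = 0.937888.

ω* = 1.937888, ρ_SOR = 0.937888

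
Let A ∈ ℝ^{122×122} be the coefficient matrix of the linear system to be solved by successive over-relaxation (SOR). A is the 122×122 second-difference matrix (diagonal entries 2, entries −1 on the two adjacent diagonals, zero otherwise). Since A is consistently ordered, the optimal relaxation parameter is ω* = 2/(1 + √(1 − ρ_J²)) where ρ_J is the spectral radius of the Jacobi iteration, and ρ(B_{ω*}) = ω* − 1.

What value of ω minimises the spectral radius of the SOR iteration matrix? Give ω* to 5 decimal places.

½·tridiag(1,0,1) at n=122: λ_k = cos(kπ/123); max |λ| at k=1 ⇒ ρ_J = cos(π/123) ≈ 0.99967.
√(1−ρ_J²) simplifies to sin(π/123) = 0.025539.
[ω*] 2 ÷ (1 + 0.025539) = 2 ÷ 1.025539 = 1.95019.
ρ_SOR = ω* − 1 ≈ 0.95019.

ω* = 1.95019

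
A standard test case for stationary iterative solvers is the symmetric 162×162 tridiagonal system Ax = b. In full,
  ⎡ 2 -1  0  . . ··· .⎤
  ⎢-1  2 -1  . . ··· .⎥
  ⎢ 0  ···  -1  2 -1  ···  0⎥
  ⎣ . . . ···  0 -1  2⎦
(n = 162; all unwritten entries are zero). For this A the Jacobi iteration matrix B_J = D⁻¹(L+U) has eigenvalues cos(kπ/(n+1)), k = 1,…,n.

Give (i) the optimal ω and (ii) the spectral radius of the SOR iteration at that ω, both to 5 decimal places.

spectrum of D⁻¹(L+U) = {cos(kπ/163) : 1≤k≤162}; ρ_J = cos(π/163) = 0.99981.
1 − cos²(π/163) = sin²(π/163) ⇒ √(1−ρ_J²) = sin(π/163) = 0.019272.
So ω* = 2/1.019272 = 1.96218 (Young).
ρ_SOR = ω* − 1 ≈ 0.96218.

ω* = 1.96218, ρ_SOR = 0.96218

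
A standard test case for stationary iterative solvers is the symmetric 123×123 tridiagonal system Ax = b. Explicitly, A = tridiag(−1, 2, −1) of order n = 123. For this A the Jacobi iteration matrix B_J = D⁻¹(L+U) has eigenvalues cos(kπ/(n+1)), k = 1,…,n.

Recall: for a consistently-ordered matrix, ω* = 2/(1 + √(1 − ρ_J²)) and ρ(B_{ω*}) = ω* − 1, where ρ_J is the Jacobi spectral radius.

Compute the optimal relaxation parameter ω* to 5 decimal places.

B_J for the 123×123 system has eigenvalues cos(kπ/124); ρ_J = cos(π/124) = 0.99968.
1 − cos²(π/124) = sin²(π/124) ⇒ √(1−ρ_J²) = sin(π/124) = 0.025333.
Young: ω* = 2/(1+√(1−ρ_J²)) = 2/(1+0.025333) = 2/1.025333 = 1.95059.
ρ(B_{ω*}) = ω*−1 = 0.95059

ω* = 1.95059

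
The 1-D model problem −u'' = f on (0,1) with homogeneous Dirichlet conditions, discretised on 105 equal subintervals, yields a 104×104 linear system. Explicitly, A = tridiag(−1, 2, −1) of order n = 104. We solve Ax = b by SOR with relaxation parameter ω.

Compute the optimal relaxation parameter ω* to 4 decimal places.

ω* = 1.9419

spectrum of D⁻¹(L+U) = {cos(kπ/105) : 1≤k≤104}; ρ_J = cos(π/105) = 0.9996.
√(1−ρ_J²) simplifies to sin(π/105) = 0.02992.
[ω*] 2 ÷ (1 + 0.02992) = 2 ÷ 1.02992 = 1.9419.
At ω = 1.9419 every |λ(B_ω)| = ω−1, so ρ_SOR = 0.9419.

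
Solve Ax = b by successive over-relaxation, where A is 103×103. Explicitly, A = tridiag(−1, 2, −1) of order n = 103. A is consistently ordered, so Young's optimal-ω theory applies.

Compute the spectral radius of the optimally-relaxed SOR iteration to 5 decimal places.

ρ_SOR = 0.94136

B_J for the 103×103 system has eigenvalues cos(kπ/104); ρ_J = cos(π/104) = 0.99954.
1 − cos²(π/104) = sin²(π/104) ⇒ √(1−ρ_J²) = sin(π/104) = 0.030203.
ω* = 2/(1+0.030203) = 1.94136
Hence ρ(B_{ω*}) = 1.94136 − 1 = 0.94136.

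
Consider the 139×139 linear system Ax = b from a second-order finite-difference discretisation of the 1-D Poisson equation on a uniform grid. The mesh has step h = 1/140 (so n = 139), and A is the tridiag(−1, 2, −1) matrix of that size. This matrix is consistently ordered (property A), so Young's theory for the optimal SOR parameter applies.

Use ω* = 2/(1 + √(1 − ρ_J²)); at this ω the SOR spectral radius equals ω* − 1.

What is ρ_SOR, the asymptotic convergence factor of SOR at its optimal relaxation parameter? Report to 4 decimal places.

ρ_SOR = 0.9561

B_J for the 139×139 system has eigenvalues cos(kπ/140); ρ_J = cos(π/140) = 0.9997.
√(1 − cos²(π/140)) = sin(π/140) ≈ 0.02244.
ω* = 2 / (1 + 0.02244) = 2 / 1.02244 ≈ 1.9561.
ρ(B_{ω*}) = ω*−1 = 0.9561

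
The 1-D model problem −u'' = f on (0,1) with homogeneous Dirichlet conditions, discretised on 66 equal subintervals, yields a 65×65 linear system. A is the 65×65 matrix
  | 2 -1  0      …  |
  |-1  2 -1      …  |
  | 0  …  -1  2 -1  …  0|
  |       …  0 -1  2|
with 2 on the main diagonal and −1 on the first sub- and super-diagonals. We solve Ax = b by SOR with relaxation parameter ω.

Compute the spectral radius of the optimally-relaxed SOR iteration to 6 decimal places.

ρ_SOR = 0.909159

n=65: λ(B_J) = 1 − λ(A)/2 = cos(kπ/66); k=1 gives ρ_J = 0.998867.
√(1 − cos²(π/66)) = sin(π/66) ≈ 0.0475819.
So ω* = 2/1.0475819 = 1.909159 (Young).
ρ(B_{ω*}) = ω*−1 = 0.909159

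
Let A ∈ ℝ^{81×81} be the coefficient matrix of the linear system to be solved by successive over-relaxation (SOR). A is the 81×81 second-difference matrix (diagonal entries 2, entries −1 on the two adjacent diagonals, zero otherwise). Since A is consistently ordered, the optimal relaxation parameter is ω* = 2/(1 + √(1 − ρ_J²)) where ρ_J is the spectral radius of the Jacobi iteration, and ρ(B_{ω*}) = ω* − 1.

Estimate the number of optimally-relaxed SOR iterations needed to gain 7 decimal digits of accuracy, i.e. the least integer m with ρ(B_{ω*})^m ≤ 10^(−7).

m = 211

½·tridiag(1,0,1) at n=81: λ_k = cos(kπ/82); max |λ| at k=1 ⇒ ρ_J = cos(π/82) ≈ 0.9992662.
root = sin(π/82) = 0.0383027  (since 1−cos² = sin²).
ω* = 2/(1+0.0383027) = 1.9262206
ρ_SOR = ω* − 1 = 1.9262206 − 1 = 0.9262206.
For 7 digits: m = 7·ln10 / (−ln 0.9262206) = 16.1181/0.0766428 = 210.302; round up → m = 211.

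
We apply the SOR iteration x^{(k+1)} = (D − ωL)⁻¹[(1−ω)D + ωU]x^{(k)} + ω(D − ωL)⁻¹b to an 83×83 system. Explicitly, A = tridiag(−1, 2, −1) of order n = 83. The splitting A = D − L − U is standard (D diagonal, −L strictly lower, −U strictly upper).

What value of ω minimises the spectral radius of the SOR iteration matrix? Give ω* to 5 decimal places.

ρ_J = max_k |cos(kπ/84)| = cos(π/84) = 0.99930
root = sin(π/84) = 0.037391  (since 1−cos² = sin²).
Young: ω* = 2/(1+√(1−ρ_J²)) = 2/(1+0.037391) = 2/1.037391 = 1.92791.
and ρ(B_{ω*}) = 1.92791 − 1 = 0.92791.

ω* = 1.92791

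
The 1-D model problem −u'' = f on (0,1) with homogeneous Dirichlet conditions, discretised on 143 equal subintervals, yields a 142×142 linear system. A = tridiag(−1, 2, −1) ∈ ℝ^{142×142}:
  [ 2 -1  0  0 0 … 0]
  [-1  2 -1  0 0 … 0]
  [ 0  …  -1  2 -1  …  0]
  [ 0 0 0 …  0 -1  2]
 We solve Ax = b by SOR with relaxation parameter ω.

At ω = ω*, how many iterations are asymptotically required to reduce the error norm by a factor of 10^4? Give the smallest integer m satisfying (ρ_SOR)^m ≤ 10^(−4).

m = 210

n=142: λ(B_J) = 1 − λ(A)/2 = cos(kπ/143); k=1 gives ρ_J = 0.9997587.
√(1−ρ_J²) simplifies to sin(π/143) = 0.0219674.
ω* = 2/(1 + 0.0219674) = 2/1.0219674 = 1.9570096.
ρ_SOR = ω* − 1 ≈ 0.9570096.
m ≥ 4·ln10 / (−ln 0.9570096) = 209.603; smallest integer m = 210.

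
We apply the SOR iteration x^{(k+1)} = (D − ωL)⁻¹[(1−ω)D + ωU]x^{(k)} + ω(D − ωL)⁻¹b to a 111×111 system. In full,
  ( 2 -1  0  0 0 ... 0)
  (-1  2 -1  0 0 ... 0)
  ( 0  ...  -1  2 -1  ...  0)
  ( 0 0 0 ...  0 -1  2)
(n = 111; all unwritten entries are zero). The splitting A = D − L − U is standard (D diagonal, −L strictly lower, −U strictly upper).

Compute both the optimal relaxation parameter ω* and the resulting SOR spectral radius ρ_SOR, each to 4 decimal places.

ω* = 1.9454, ρ_SOR = 0.9454

With n=111, ρ(Jacobi) = cos(π/112) = 0.9996.
√(1 − cos²(π/112)) = sin(π/112) ≈ 0.02805.
ω* = 2/(1 + 0.02805) = 2/1.02805 = 1.9454.
ρ_SOR = ω* − 1 = 1.9454 − 1 = 0.9454.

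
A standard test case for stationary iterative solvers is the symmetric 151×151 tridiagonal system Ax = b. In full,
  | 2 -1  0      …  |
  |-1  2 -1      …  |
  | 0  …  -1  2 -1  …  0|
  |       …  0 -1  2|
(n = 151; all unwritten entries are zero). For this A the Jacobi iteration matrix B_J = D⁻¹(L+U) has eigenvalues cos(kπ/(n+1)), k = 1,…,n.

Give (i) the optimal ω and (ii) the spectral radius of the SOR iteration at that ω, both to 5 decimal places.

spectrum of D⁻¹(L+U) = {cos(kπ/152) : 1≤k≤151}; ρ_J = cos(π/152) = 0.99979.
√(1 − cos²(π/152)) = sin(π/152) ≈ 0.020667.
Then 2/(1+√(1−ρ_J²)) = 2/(1+0.020667); ω* = 2/1.020667 = 1.95950.
ρ(B_{ω*}) = ω*−1 = 0.95950

ω* = 1.95950, ρ_SOR = 0.95950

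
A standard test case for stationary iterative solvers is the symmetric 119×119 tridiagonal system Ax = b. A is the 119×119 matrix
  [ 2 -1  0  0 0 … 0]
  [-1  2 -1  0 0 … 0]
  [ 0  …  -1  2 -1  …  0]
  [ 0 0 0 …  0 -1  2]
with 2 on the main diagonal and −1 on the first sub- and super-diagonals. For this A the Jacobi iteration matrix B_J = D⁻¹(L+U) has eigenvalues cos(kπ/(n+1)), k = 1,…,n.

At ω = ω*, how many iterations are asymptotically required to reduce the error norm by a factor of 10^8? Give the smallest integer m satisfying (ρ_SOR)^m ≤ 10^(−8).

spectrum of D⁻¹(L+U) = {cos(kπ/120) : 1≤k≤119}; ρ_J = cos(π/120) = 0.9996573.
√(1−ρ_J²) simplifies to sin(π/120) = 0.0261769.
[ω*] 2 ÷ (1 + 0.0261769) = 2 ÷ 1.0261769 = 1.9489817.
[ρ_SOR] ω* − 1 = 0.9489817.
8·ln10 = 18.4207; −ln(0.9489817) = 0.0523658; m = ⌈18.4207/0.0523658⌉ = ⌈351.770⌉ = 352.

m = 352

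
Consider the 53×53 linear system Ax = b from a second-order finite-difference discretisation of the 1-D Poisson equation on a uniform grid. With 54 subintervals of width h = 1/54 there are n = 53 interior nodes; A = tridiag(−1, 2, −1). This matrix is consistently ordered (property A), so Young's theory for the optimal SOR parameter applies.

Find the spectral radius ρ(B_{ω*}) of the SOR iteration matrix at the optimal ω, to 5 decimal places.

½·tridiag(1,0,1) at n=53: λ_k = cos(kπ/54); max |λ| at k=1 ⇒ ρ_J = cos(π/54) ≈ 0.99831.
root = sin(π/54) = 0.058145  (since 1−cos² = sin²).
Then 2/(1+√(1−ρ_J²)) = 2/(1+0.058145); ω* = 2/1.058145 = 1.89010.
[ρ_SOR] ω* − 1 = 0.89010.

ρ_SOR = 0.89010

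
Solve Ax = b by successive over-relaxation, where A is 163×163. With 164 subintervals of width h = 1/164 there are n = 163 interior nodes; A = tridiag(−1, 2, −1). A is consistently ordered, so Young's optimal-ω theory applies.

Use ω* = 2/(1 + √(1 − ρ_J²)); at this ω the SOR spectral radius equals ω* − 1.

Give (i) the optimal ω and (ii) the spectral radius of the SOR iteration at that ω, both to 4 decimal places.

ω* = 1.9624, ρ_SOR = 0.9624

B_J for the 163×163 system has eigenvalues cos(kπ/164); ρ_J = cos(π/164) = 0.9998.
root = sin(π/164) = 0.01915  (since 1−cos² = sin²).
Then 2/(1+√(1−ρ_J²)) = 2/(1+0.01915); ω* = 2/1.01915 = 1.9624.
ρ(B_{ω*}) = ω*−1 = 0.9624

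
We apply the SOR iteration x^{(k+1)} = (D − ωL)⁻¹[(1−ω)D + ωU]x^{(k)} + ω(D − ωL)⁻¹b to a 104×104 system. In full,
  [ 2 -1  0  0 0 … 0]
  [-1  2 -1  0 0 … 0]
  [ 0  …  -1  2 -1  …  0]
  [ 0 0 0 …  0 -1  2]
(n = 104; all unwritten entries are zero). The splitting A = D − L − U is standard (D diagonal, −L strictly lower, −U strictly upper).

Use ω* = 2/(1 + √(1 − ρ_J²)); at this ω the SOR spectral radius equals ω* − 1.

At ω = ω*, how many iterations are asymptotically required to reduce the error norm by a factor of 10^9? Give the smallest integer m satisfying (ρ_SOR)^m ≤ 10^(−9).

½·tridiag(1,0,1) at n=104: λ_k = cos(kπ/105); max |λ| at k=1 ⇒ ρ_J = cos(π/105) ≈ 0.9995524.
√(1−ρ_J²) simplifies to sin(π/105) = 0.0299155.
So ω* = 2/1.0299155 = 1.9419069 (Young).
[ρ_SOR] ω* − 1 = 0.9419069.
m ≥ 9·ln10 / (−ln 0.9419069) = 346.261; smallest integer m = 347.

m = 347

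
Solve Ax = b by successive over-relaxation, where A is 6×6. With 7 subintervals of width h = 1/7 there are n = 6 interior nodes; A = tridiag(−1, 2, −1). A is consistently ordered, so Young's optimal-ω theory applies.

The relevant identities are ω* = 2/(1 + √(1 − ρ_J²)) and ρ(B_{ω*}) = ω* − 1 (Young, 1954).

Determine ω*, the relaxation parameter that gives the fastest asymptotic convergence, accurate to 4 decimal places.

ω* = 1.3948

[ρ_J] n=6: ρ(B_J) = cos(π/(n+1)) = cos(π/7) = 0.9010.
√(1−ρ_J²) simplifies to sin(π/7) = 0.43388.
So ω* = 2/1.43388 = 1.3948 (Young).
Hence ρ(B_{ω*}) = 1.3948 − 1 = 0.3948.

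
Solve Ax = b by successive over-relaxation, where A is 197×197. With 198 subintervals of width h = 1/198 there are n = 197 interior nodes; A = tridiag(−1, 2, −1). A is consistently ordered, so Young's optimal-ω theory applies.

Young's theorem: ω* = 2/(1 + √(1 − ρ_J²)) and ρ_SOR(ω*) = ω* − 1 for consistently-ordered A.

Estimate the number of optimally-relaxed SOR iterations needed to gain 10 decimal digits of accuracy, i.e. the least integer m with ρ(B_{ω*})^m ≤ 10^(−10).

With n=197, ρ(Jacobi) = cos(π/198) = 0.9998741.
√(1−ρ_J²) = |sin(π/198)| = 0.0158660
Then 2/(1+√(1−ρ_J²)) = 2/(1+0.0158660); ω* = 2/1.0158660 = 1.9687636.
ρ_SOR = ω* − 1 ≈ 0.9687636.
10·ln10 = 23.0259; −ln(0.9687636) = 0.0317347; m = ⌈23.0259/0.0317347⌉ = ⌈725.575⌉ = 726.

m = 726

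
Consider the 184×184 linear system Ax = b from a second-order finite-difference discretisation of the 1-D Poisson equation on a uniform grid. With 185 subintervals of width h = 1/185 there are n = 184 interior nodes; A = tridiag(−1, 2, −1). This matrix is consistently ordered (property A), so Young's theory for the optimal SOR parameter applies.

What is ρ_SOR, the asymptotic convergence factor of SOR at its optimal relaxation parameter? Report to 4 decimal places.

ρ_SOR = 0.9666

½·tridiag(1,0,1) at n=184: λ_k = cos(kπ/185); max |λ| at k=1 ⇒ ρ_J = cos(π/185) ≈ 0.9999.
1 − cos²(π/185) = sin²(π/185) ⇒ √(1−ρ_J²) = sin(π/185) = 0.01698.
ω* = 2/(1 + 0.01698) = 2/1.01698 = 1.9666.
At ω = 1.9666 every |λ(B_ω)| = ω−1, so ρ_SOR = 0.9666.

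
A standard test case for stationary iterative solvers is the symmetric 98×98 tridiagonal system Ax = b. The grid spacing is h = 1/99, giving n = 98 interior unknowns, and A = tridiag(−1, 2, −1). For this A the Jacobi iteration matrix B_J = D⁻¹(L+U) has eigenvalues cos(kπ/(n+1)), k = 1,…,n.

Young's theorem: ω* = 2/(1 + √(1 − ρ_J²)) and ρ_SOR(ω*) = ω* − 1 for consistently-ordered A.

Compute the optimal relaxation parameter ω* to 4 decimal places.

½·tridiag(1,0,1) at n=98: λ_k = cos(kπ/99); max |λ| at k=1 ⇒ ρ_J = cos(π/99) ≈ 0.9995.
√(1−ρ_J²) = |sin(π/99)| = 0.03173
ω* = 2/(1+0.03173) = 1.9385
and ρ(B_{ω*}) = 1.9385 − 1 = 0.9385.

ω* = 1.9385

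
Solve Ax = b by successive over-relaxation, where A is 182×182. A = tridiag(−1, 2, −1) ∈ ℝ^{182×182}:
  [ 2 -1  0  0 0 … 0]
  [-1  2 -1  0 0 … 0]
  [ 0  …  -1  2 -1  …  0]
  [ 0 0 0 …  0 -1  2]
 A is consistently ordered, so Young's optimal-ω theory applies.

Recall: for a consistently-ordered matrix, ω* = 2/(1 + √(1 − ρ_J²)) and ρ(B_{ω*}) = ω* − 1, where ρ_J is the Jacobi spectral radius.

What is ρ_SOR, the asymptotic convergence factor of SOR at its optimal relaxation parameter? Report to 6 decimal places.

ρ_SOR = 0.966247

spectrum of D⁻¹(L+U) = {cos(kπ/183) : 1≤k≤182}; ρ_J = cos(π/183) = 0.999853.
1 − cos²(π/183) = sin²(π/183) ⇒ √(1−ρ_J²) = sin(π/183) = 0.0171663.
[ω*] 2 ÷ (1 + 0.0171663) = 2 ÷ 1.0171663 = 1.966247.
ρ_SOR = ω* − 1 ≈ 0.966247.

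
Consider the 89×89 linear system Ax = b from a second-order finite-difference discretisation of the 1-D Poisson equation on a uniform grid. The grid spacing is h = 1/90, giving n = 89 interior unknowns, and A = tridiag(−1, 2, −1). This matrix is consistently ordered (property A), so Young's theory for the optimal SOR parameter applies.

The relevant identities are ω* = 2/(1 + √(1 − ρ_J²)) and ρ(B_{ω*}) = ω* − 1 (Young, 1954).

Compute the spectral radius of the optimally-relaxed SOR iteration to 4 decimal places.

½·tridiag(1,0,1) at n=89: λ_k = cos(kπ/90); max |λ| at k=1 ⇒ ρ_J = cos(π/90) ≈ 0.9994.
√(1−ρ_J²) simplifies to sin(π/90) = 0.03490.
ω* = 2/(1 + 0.03490) = 2/1.03490 = 1.9326.
Hence ρ(B_{ω*}) = 1.9326 − 1 = 0.9326.

ρ_SOR = 0.9326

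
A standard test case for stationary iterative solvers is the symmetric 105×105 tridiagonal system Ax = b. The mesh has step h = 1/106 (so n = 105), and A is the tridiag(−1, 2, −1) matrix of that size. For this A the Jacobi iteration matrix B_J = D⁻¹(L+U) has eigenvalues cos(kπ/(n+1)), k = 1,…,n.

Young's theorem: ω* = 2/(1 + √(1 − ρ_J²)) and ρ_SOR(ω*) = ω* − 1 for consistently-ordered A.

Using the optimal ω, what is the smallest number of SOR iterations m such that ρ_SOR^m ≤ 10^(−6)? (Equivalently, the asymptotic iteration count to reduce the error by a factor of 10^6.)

With n=105, ρ(Jacobi) = cos(π/106) = 0.9995608.
root = sin(π/106) = 0.0296333  (since 1−cos² = sin²).
ω* = 2/(1 + 0.0296333) = 2/1.0296333 = 1.9424391.
Hence ρ(B_{ω*}) = 1.9424391 − 1 = 0.9424391.
ρ_SOR^m ≤ 10^(−6) ⇔ m ≥ 6·ln10/(−ln 0.9424391) = 13.8155/0.059284 = 233.039; m = ⌈233.039⌉ = 234.

m = 234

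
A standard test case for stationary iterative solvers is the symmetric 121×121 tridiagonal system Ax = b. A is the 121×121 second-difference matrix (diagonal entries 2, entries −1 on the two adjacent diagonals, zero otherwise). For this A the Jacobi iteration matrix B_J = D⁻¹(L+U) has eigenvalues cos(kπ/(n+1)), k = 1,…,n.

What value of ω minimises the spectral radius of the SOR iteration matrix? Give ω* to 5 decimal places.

[ρ_J] n=121: ρ(B_J) = cos(π/(n+1)) = cos(π/122) = 0.99967.
root = sin(π/122) = 0.025748  (since 1−cos² = sin²).
[ω*] 2 ÷ (1 + 0.025748) = 2 ÷ 1.025748 = 1.94980.
[ρ_SOR] ω* − 1 = 0.94980.

ω* = 1.94980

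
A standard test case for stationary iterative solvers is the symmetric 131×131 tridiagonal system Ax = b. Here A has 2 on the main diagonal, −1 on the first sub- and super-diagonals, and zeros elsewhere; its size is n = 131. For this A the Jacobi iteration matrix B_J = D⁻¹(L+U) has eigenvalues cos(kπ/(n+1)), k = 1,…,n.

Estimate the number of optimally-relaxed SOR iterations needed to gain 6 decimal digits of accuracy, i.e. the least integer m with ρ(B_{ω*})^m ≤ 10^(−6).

B_J for the 131×131 system has eigenvalues cos(kπ/132); ρ_J = cos(π/132) = 0.9997168.
root = sin(π/132) = 0.0237977  (since 1−cos² = sin²).
Young: ω* = 2/(1+√(1−ρ_J²)) = 2/(1+0.0237977) = 2/1.0237977 = 1.9535109.
ρ_SOR = ω* − 1 ≈ 0.9535109.
For 6 digits: m = 6·ln10 / (−ln 0.9535109) = 13.8155/0.0476044 = 290.215; round up → m = 291.

m = 291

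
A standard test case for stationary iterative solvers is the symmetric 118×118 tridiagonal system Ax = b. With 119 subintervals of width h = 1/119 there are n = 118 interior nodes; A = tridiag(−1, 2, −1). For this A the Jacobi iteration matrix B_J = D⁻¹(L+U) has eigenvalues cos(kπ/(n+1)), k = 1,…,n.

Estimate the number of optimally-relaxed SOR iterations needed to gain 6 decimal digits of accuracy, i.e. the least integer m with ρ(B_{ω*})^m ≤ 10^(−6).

m = 262

½·tridiag(1,0,1) at n=118: λ_k = cos(kπ/119); max |λ| at k=1 ⇒ ρ_J = cos(π/119) ≈ 0.9996515.
√(1 − cos²(π/119)) = sin(π/119) ≈ 0.0263969.
Then 2/(1+√(1−ρ_J²)) = 2/(1+0.0263969); ω* = 2/1.0263969 = 1.9485640.
At ω = 1.9485640 every |λ(B_ω)| = ω−1, so ρ_SOR = 0.9485640.
Need (0.9485640)^m ≤ 10^(−6): m ≥ 6·ln10/|ln 0.9485640| = 13.8155/0.052806 = 261.627 ⇒ m = 262.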